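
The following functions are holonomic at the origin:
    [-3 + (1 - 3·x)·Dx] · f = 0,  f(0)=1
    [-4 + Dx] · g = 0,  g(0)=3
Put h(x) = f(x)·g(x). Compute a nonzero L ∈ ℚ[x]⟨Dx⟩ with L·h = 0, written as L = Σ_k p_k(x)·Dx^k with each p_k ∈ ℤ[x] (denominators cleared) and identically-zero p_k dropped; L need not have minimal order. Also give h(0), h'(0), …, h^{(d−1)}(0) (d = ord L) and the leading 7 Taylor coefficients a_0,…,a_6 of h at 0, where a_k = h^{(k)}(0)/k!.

L = (7 - 12·x) + (-1 + 3·x)·Dx  (order 1).
h: a_k = 3, 21, 87, 293, 911, 13793/5, 124393/15, …
ICs: h(0) = 3.

f: a_k = 1, 3, 9, 27, 81, 243, 729, …
g: a_k = 3, 12, 24, 32, 32, 128/5, 256/15, …
Product ⇒ symmetric product L₀, ord ≤ 1.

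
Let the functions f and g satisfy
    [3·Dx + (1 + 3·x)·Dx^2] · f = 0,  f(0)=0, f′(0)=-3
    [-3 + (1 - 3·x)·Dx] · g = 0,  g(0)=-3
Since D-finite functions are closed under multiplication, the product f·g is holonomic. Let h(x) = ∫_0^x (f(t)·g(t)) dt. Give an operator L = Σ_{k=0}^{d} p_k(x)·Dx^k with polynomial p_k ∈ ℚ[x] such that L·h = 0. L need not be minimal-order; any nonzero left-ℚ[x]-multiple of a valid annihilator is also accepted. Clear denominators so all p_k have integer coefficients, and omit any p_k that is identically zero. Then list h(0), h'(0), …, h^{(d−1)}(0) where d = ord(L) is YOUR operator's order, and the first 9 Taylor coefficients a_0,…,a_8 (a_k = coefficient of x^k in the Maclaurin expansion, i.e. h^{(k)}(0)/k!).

f: a_k = 0, -3, 9/2, -9, 81/4, -243/5, 243/2, -2187/7, 6561/8, …
g: a_k = -3, -9, -27, -81, -243, -729, -2187, -6561, -19683, …
h₀=f·g: eliminate ⇒ L₀, order ≤ 2·1.
Integrate: L := L₀·Dx.
L = 9·Dx + (3 + 27·x)·Dx^2 + (-1 + 9·x^2)·Dx^3  (order 3).
h: a_k = 0, 0, 9/2, 9/2, 135/8, 567/20, 3807/40, 26973/140, 697653/1120, …
ICs: h(0) = 0, h′(0) = 0, h′′(0) = 9.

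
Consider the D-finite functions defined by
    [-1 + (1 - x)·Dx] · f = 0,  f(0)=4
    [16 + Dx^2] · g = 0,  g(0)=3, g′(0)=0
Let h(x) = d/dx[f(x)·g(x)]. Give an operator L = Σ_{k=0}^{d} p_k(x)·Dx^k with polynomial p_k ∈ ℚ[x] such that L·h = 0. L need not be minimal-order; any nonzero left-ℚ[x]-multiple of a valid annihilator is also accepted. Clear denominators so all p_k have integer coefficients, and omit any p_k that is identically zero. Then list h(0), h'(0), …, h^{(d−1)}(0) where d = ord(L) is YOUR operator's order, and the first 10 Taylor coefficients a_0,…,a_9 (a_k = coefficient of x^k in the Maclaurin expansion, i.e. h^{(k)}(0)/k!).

f: a_k = 4, 4, 4, 4, 4, 4, 4, 4, 4, 4, …
g: a_k = 3, 0, -24, 0, 32, 0, -256/15, 0, 512/105, 0, …
f·g: L₀ = L_f ⊗_s L_g, ord ≤ 1·2.
h₀' ⇒ L via d/dx closure of L₀.
L = (14 - 32·x + 16·x^2) + (-2 + 2·x)·Dx + (1 - 2·x + x^2)·Dx^2  (order 2).
h: a_k = 12, -168, -252, 176, 220, -728/5, -2548/15, -800/21, -300/7, -77768/945, …
ICs: h(0) = 12, h′(0) = -168.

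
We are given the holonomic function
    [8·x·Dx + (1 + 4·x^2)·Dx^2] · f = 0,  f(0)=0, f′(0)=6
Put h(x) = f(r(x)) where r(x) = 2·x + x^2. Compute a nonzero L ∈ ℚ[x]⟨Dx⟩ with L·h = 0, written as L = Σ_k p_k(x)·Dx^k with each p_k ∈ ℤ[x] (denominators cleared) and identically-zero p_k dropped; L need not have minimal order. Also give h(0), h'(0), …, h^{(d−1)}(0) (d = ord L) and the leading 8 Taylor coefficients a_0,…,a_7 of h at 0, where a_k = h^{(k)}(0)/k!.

L = (-1 + 32·x + 64·x^2 + 48·x^3 + 12·x^4)·Dx + (1 + x + 16·x^2 + 32·x^3 + 20·x^4 + 4·x^5)·Dx^2  (order 2).
h: a_k = 0, 12, 6, -64, -96, 2832/5, 1528, -38400/7, …
ICs: h(0) = 0, h′(0) = 12.

f: a_k = 0, 6, 0, -8, 0, 96/5, 0, -384/7, …
Change of var in L_f (x↦r) gives L₀.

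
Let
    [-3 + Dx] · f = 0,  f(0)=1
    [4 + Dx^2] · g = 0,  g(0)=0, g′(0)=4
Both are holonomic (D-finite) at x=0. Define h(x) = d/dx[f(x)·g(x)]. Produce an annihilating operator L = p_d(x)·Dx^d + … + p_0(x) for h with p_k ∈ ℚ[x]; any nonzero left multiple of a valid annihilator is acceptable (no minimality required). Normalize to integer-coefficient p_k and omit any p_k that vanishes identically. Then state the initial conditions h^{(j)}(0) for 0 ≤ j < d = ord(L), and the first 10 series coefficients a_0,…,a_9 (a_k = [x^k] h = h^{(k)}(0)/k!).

f: a_k = 1, 3, 9/2, 9/2, 27/8, 81/40, 81/80, 243/560, 729/4480, 243/4480, …
g: a_k = 0, 4, 0, -8/3, 0, 8/15, 0, -16/315, 0, 8/2835, …
Product ⇒ symmetric product L₀, ord ≤ 2.
Differentiate: ansatz ord ≤ ord L₀ ⇒ L.
L = 13 - 6·Dx + Dx^2  (order 2).
h: a_k = 4, 24, 46, 40, 61/6, -69/5, -3277/180, -34/3, -43079/10080, -12139/15120, …
ICs: h(0) = 4, h′(0) = 24.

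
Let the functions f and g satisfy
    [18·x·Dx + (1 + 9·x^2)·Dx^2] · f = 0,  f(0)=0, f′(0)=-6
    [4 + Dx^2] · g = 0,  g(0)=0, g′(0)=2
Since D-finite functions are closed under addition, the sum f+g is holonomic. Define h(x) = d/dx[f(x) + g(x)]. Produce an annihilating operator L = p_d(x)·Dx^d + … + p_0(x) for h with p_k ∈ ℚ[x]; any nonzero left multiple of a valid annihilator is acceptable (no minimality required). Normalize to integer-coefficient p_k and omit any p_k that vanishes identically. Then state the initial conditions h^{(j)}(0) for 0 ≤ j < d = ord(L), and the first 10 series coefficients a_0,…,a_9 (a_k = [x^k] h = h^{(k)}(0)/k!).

L = (-3744·x + 37584·x^3 + 11664·x^5) + (-28 + 864·x^2 + 10692·x^4 + 5832·x^6)·Dx + (-936·x + 9396·x^3 + 2916·x^5)·Dx^2 + (-7 + 216·x^2 + 2673·x^4 + 1458·x^6)·Dx^3  (order 3).
h: a_k = -4, 0, 50, 0, -1454/3, 0, 196822/45, 0, -12400286/315, 0, …
ICs: h(0) = -4, h′(0) = 0, h′′(0) = 100.

f: a_k = 0, -6, 0, 18, 0, -486/5, 0, 4374/7, 0, -4374, …
g: a_k = 0, 2, 0, -4/3, 0, 4/15, 0, -8/315, 0, 4/2835, …
f+g: L₀ = lclm(L_f,L_g), ord ≤ 2+2.
Derive L from L₀ (diff closure).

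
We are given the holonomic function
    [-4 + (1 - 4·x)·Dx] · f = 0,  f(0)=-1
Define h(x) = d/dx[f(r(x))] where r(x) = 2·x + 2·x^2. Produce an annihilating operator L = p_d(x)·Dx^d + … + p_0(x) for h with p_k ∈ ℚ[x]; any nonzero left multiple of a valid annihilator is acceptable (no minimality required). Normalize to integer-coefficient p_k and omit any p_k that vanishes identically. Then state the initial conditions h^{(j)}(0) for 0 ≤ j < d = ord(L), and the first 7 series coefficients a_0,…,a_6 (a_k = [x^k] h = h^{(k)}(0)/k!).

f: a_k = -1, -4, -16, -64, -256, -1024, -4096, …
Substitute x→r, Dx→(1/r')Dx; clear ⇒ L₀.
Differentiate: ansatz ord ≤ ord L₀ ⇒ L.
L = (18 + 48·x + 48·x^2) + (-1 + 6·x + 24·x^2 + 16·x^3)·Dx  (order 1).
h: a_k = -8, -144, -1920, -22784, -253440, -2706432, -28098560, …
ICs: h(0) = -8.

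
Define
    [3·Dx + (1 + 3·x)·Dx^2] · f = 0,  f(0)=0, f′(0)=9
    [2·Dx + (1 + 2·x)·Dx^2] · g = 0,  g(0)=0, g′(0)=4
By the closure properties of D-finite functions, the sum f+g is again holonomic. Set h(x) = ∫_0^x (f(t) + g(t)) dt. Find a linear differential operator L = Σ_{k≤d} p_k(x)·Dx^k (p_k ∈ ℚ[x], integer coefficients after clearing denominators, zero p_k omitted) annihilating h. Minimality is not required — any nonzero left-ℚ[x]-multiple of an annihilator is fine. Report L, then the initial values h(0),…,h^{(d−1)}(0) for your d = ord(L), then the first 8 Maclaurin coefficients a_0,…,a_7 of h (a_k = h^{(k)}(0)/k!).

f: a_k = 0, 9, -27/2, 27, -243/4, 729/5, -729/2, 6561/7, …
g: a_k = 0, 4, -4, 16/3, -8, 64/5, -64/3, 256/7, …
L₀ := lclm(L_f,L_g); ord L₀ ≤ 2+2.
h=∫h₀ ⇒ L = L₀·Dx.
L = 12·Dx^2 + (10 + 24·x)·Dx^3 + (1 + 5·x + 6·x^2)·Dx^4  (order 4).
h: a_k = 0, 0, 13/2, -35/6, 97/12, -55/4, 793/30, -2315/42, …
ICs: h(0) = 0, h′(0) = 0, h′′(0) = 13, h′′′(0) = -35.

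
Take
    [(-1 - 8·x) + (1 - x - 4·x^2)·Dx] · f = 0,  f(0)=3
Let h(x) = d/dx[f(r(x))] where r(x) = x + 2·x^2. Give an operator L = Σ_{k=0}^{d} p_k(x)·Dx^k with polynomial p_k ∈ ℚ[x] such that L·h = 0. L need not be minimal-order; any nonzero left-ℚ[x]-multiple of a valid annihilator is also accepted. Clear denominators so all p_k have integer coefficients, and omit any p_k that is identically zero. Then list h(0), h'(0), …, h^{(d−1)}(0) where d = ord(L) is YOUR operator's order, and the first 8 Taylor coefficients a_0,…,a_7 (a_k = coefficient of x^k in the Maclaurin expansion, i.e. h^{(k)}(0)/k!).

L = (14 + 20·x + 120·x^2 + 320·x^3 + 320·x^4) + (-1 - 3·x + 10·x^2 + 40·x^3 + 80·x^4 + 64·x^5)·Dx  (order 1).
h: a_k = 3, 42, 261, 1236, 6075, 28782, 128961, 572712, …
ICs: h(0) = 3.

f: a_k = 3, 3, 15, 27, 87, 195, 543, 1323, …
h₀=f(r): pull back L_f along r ⇒ L₀.
Differentiate: ansatz ord ≤ ord L₀ ⇒ L.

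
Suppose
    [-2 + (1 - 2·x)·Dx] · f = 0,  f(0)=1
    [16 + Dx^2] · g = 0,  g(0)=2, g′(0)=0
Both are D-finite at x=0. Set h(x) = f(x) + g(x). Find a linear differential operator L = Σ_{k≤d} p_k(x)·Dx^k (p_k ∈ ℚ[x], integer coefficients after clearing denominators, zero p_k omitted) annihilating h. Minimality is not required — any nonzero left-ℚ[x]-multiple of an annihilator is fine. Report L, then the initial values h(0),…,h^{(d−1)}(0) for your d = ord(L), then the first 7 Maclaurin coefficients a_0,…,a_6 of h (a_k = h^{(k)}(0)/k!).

f: a_k = 1, 2, 4, 8, 16, 32, 64, …
g: a_k = 2, 0, -16, 0, 64/3, 0, -512/45, …
L₀ := lclm(L_f,L_g); ord L₀ ≤ 1+2.
L = (160 - 256·x + 256·x^2) + (-48 + 224·x - 384·x^2 + 256·x^3)·Dx + (10 - 16·x + 16·x^2)·Dx^2 + (-3 + 14·x - 24·x^2 + 16·x^3)·Dx^3  (order 3).
h: a_k = 3, 2, -12, 8, 112/3, 32, 2368/45, …
ICs: h(0) = 3, h′(0) = 2, h′′(0) = -24.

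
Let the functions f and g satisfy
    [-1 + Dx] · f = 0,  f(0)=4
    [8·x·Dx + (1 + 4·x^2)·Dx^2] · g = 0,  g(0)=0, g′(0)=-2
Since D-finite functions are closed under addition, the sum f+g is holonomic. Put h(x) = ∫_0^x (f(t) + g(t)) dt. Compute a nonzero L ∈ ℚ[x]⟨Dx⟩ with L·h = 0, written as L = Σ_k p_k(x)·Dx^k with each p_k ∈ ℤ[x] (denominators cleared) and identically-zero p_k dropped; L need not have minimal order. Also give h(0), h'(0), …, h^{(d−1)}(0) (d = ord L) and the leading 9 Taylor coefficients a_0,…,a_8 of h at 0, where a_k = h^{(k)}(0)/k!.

L = (8 - 8·x - 96·x^2 - 32·x^3)·Dx^2 + (-9 + 88·x^2 - 16·x^4)·Dx^3 + (1 + 8·x + 8·x^2 + 32·x^3 + 16·x^4)·Dx^4  (order 4).
h: a_k = 0, 4, 1, 2/3, 5/6, 1/30, -191/180, 1/1260, 23041/10080, …
ICs: h(0) = 0, h′(0) = 4, h′′(0) = 2, h′′′(0) = 4.

f: a_k = 4, 4, 2, 2/3, 1/6, 1/30, 1/180, 1/1260, 1/10080, …
g: a_k = 0, -2, 0, 8/3, 0, -32/5, 0, 128/7, 0, …
h₀=f+g: left-lcm gives L₀, ord ≤ 3.
∫: right-multiply L₀ by Dx.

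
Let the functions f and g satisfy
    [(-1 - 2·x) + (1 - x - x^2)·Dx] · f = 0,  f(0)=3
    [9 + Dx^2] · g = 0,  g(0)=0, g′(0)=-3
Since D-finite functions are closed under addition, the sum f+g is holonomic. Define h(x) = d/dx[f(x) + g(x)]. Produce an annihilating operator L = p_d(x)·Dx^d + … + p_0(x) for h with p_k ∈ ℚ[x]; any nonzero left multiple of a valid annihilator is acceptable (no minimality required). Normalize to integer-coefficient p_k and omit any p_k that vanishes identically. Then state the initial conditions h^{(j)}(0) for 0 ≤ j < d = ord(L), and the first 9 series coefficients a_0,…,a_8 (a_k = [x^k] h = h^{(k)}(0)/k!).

L = (468 + 1026·x + 1170·x^2 + 450·x^3 + 630·x^4 + 486·x^5 + 162·x^6) + (-81 - 63·x + 252·x^2 + 45·x^3 - 90·x^4 + 153·x^5 + 189·x^6 + 54·x^7)·Dx + (52 + 114·x + 130·x^2 + 50·x^3 + 70·x^4 + 54·x^5 + 18·x^6)·Dx^2 + (-9 - 7·x + 28·x^2 + 5·x^3 - 10·x^4 + 17·x^5 + 21·x^6 + 6·x^7)·Dx^3  (order 3).
h: a_k = 0, 12, 81/2, 60, 879/8, 234, 35523/80, 816, 6650613/4480, …
ICs: h(0) = 0, h′(0) = 12, h′′(0) = 81.

f: a_k = 3, 3, 6, 9, 15, 24, 39, 63, 102, …
g: a_k = 0, -3, 0, 9/2, 0, -81/40, 0, 243/560, 0, …
f+g: L₀ = lclm(L_f,L_g), ord ≤ 1+2.
Differentiate: ansatz ord ≤ ord L₀ ⇒ L.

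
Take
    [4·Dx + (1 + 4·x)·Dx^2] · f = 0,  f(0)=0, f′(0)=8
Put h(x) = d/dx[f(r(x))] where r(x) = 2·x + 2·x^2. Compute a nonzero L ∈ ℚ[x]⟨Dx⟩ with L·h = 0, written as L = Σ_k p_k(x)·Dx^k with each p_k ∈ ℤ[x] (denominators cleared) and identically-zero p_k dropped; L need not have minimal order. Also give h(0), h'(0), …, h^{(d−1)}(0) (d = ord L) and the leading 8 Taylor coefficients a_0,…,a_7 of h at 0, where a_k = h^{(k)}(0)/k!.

f: a_k = 0, 8, -16, 128/3, -128, 2048/5, -4096/3, 32768/7, …
Change of var in L_f (x↦r) gives L₀.
h₀' ⇒ L via d/dx closure of L₀.
L = (6 + 16·x + 16·x^2) + (1 + 10·x + 24·x^2 + 16·x^3)·Dx  (order 1).
h: a_k = 16, -96, 640, -4352, 29696, -202752, 1384448, -9453568, …
ICs: h(0) = 16.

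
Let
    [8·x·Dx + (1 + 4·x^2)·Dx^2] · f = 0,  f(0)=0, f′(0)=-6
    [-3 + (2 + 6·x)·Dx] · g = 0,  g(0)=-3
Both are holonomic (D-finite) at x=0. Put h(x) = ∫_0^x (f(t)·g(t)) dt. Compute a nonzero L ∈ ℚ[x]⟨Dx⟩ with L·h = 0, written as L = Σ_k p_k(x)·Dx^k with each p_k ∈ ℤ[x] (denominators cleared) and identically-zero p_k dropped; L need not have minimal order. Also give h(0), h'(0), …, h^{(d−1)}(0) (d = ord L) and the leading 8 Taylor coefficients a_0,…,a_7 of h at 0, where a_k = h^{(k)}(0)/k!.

f: a_k = 0, -6, 0, 8, 0, -96/5, 0, 384/7, …
g: a_k = -3, -9/2, 27/8, -81/16, 1215/128, -5103/256, 45927/1024, -216513/2048, …
h₀=f·g: eliminate ⇒ L₀, order ≤ 2·1.
h=∫₀ˣh₀: take L = L₀·Dx.
L = (27 - 48·x - 36·x^2)·Dx + (-12 - 4·x + 144·x^2 + 144·x^3)·Dx^2 + (4 + 24·x + 52·x^2 + 96·x^3 + 144·x^4)·Dx^3  (order 3).
h: a_k = 0, 0, 9, 9, -177/16, -9/8, 2949/640, 105921/4480, …
ICs: h(0) = 0, h′(0) = 0, h′′(0) = 18.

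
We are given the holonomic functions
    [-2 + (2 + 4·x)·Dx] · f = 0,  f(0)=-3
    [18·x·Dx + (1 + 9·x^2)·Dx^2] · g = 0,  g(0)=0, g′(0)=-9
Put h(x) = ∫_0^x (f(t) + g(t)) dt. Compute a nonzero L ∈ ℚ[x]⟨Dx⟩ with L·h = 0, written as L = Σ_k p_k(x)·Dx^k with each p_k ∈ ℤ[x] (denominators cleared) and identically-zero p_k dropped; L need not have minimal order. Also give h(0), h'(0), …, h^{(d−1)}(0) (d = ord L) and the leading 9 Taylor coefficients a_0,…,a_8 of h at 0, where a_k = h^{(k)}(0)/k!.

f: a_k = -3, -3, 3/2, -3/2, 15/8, -21/8, 63/16, -99/16, 1287/128, …
g: a_k = 0, -9, 0, 27, 0, -729/5, 0, 6561/7, 0, …
L₀ := lclm(L_f,L_g); ord L₀ ≤ 1+2.
Integrate: L := L₀·Dx.
L = (-18 - 90·x + 486·x^2 + 486·x^3)·Dx^2 + (-21 - 72·x + 360·x^2 + 1944·x^3 + 1701·x^4)·Dx^3 + (-1 + 16·x + 54·x^2 + 198·x^3 + 567·x^4 + 486·x^5)·Dx^4  (order 4).
h: a_k = 0, -3, -6, 1/2, 51/8, 3/8, -1979/80, 9/16, 104283/896, …
ICs: h(0) = 0, h′(0) = -3, h′′(0) = -12, h′′′(0) = 3.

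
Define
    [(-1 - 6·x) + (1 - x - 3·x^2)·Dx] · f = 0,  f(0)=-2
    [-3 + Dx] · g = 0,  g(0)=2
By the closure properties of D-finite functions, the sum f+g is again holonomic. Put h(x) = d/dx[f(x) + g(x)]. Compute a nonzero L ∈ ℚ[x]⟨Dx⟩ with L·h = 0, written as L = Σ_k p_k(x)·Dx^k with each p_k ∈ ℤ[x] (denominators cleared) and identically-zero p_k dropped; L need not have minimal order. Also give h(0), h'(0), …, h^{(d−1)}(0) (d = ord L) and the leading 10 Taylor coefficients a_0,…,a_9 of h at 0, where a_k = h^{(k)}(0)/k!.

L = (54 + 774·x + 864·x^2 + 2916·x^3 + 1458·x^4) + (-33 - 252·x - 477·x^2 - 864·x^3 + 405·x^4 + 486·x^5)·Dx + (5 - 2·x + 63·x^2 - 36·x^3 - 297·x^4 - 162·x^5)·Dx^2  (order 2).
h: a_k = 4, 2, -15, -125, -1519/4, -23037/20, -121277/40, -2275111/280, -46728693/2240, -120197671/2240, …
ICs: h(0) = 4, h′(0) = 2.

f: a_k = -2, -2, -8, -14, -38, -80, -194, -434, -1016, -2318, …
g: a_k = 2, 6, 9, 9, 27/4, 81/20, 81/40, 243/280, 729/2240, 243/2240, …
Sum ⇒ L₀ = lclm(L_f,L_g) in ℚ(x)⟨Dx⟩.
Differentiate: ansatz ord ≤ ord L₀ ⇒ L.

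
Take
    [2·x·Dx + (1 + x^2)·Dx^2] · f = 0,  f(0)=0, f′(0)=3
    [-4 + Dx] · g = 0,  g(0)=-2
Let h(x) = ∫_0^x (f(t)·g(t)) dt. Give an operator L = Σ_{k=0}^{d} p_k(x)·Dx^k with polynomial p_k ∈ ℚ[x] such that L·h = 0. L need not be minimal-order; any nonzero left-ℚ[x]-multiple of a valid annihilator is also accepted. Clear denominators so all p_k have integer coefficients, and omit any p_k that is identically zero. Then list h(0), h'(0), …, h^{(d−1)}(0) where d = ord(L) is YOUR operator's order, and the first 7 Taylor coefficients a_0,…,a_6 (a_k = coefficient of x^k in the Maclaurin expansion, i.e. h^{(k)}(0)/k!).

L = (16 - 8·x + 16·x^2)·Dx + (-8 + 2·x - 8·x^2)·Dx^2 + (1 + x^2)·Dx^3  (order 3).
h: a_k = 0, 0, -3, -8, -23/2, -56/5, -41/5, …
ICs: h(0) = 0, h′(0) = 0, h′′(0) = -6.

f: a_k = 0, 3, 0, -1, 0, 3/5, 0, …
g: a_k = -2, -8, -16, -64/3, -64/3, -256/15, -512/45, …
Product ⇒ symmetric product L₀, ord ≤ 2.
Integrate: L := L₀·Dx.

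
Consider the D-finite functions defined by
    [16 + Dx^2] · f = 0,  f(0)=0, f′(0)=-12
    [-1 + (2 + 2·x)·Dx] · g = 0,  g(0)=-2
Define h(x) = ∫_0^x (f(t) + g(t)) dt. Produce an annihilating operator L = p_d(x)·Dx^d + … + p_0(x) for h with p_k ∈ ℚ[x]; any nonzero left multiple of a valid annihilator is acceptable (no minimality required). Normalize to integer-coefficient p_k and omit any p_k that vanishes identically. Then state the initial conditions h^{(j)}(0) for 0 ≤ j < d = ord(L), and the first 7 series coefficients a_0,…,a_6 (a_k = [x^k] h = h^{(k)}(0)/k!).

f: a_k = 0, -12, 0, 32, 0, -128/5, 0, …
g: a_k = -2, -1, 1/4, -1/8, 5/64, -7/128, 21/512, …
f+g: L₀ = lclm(L_f,L_g), ord ≤ 2+1.
Integrate: L := L₀·Dx.
L = (-1072 - 2048·x - 1024·x^2)·Dx + (2016 + 6112·x + 6144·x^2 + 2048·x^3)·Dx^2 + (-67 - 128·x - 64·x^2)·Dx^3 + (126 + 382·x + 384·x^2 + 128·x^3)·Dx^4  (order 4).
h: a_k = 0, -2, -13/2, 1/12, 255/32, 1/64, -5473/1280, …
ICs: h(0) = 0, h′(0) = -2, h′′(0) = -13, h′′′(0) = 1/2.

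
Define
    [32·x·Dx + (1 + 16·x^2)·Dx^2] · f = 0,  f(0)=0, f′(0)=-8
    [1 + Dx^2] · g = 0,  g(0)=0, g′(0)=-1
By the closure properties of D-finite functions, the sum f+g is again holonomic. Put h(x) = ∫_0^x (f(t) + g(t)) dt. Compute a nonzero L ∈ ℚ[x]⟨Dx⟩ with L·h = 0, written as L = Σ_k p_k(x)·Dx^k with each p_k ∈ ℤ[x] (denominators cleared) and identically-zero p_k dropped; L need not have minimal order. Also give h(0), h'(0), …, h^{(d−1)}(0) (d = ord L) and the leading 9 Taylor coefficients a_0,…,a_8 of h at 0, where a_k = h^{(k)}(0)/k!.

L = (-6112·x + 99328·x^3 + 8192·x^5)·Dx^2 + (-31 + 1072·x^2 + 25344·x^4 + 4096·x^6)·Dx^3 + (-6112·x + 99328·x^3 + 8192·x^5)·Dx^4 + (-31 + 1072·x^2 + 25344·x^4 + 4096·x^6)·Dx^5  (order 5).
h: a_k = 0, 0, -9/2, 0, 257/24, 0, -49153/720, 0, 3370423/5760, …
ICs: h(0) = 0, h′(0) = 0, h′′(0) = -9, h′′′(0) = 0, h′′′′(0) = 257.

f: a_k = 0, -8, 0, 128/3, 0, -2048/5, 0, 32768/7, 0, …
g: a_k = 0, -1, 0, 1/6, 0, -1/120, 0, 1/5040, 0, …
h₀=f+g: left-lcm gives L₀, ord ≤ 4.
Integrate: L := L₀·Dx.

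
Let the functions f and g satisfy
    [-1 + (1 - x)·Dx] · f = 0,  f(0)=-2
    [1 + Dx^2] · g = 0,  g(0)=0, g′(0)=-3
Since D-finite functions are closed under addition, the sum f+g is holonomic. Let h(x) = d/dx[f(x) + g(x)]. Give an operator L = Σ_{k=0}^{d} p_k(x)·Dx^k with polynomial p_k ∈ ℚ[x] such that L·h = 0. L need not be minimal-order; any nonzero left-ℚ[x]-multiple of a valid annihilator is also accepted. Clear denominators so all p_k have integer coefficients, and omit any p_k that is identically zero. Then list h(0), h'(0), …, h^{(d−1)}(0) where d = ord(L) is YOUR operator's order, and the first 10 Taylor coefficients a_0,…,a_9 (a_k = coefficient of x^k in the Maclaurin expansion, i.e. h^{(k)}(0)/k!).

L = (26 - 4·x + 2·x^2) + (-7 + 9·x - 3·x^2 + x^3)·Dx + (26 - 4·x + 2·x^2)·Dx^2 + (-7 + 9·x - 3·x^2 + x^3)·Dx^3  (order 3).
h: a_k = -5, -4, -9/2, -8, -81/8, -12, -3359/240, -16, -241921/13440, -20, …
ICs: h(0) = -5, h′(0) = -4, h′′(0) = -9.

f: a_k = -2, -2, -2, -2, -2, -2, -2, -2, -2, -2, …
g: a_k = 0, -3, 0, 1/2, 0, -1/40, 0, 1/1680, 0, -1/120960, …
h₀=f+g: left-lcm gives L₀, ord ≤ 3.
Derive L from L₀ (diff closure).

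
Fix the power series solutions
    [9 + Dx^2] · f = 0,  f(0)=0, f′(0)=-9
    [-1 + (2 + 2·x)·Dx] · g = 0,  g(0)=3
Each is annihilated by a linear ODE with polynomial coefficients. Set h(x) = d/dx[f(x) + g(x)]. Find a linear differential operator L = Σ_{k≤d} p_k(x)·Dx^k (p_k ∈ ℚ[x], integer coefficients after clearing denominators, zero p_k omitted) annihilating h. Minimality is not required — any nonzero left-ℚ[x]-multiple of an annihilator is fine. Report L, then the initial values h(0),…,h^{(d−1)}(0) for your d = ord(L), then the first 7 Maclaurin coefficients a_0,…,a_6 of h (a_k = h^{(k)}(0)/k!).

f: a_k = 0, -9, 0, 27/2, 0, -243/40, 0, …
g: a_k = 3, 3/2, -3/8, 3/16, -15/128, 21/256, -63/1024, …
L₀ := lclm(L_f,L_g); ord L₀ ≤ 2+1.
Differentiate: ansatz ord ≤ ord L₀ ⇒ L.
L = (-153 - 216·x - 108·x^2) + (-234 - 666·x - 648·x^2 - 216·x^3)·Dx + (-17 - 24·x - 12·x^2)·Dx^2 + (-26 - 74·x - 72·x^2 - 24·x^3)·Dx^3  (order 3).
h: a_k = -15/2, -3/4, 657/16, -15/32, -7671/256, -189/512, 96777/10240, …
ICs: h(0) = -15/2, h′(0) = -3/4, h′′(0) = 657/8.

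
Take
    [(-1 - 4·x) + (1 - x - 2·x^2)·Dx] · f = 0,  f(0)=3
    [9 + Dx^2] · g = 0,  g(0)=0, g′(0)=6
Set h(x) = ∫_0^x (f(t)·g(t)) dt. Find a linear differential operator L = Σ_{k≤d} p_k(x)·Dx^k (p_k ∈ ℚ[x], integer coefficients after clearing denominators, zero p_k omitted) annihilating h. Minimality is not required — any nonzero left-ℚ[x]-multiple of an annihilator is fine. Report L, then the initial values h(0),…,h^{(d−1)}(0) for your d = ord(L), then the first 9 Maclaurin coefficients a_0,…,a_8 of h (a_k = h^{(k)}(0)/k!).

L = (-5 + 9·x + 18·x^2)·Dx + (2 + 8·x)·Dx^2 + (-1 + x + 2·x^2)·Dx^3  (order 3).
h: a_k = 0, 0, 9, 6, 27/4, 63/5, 861/40, 729/20, 143037/2240, …
ICs: h(0) = 0, h′(0) = 0, h′′(0) = 18.

f: a_k = 3, 3, 9, 15, 33, 63, 129, 255, 513, …
g: a_k = 0, 6, 0, -9, 0, 81/20, 0, -243/280, 0, …
Sym-product of L_f,L_g gives L₀ (≤ ord 2).
h=∫h₀ ⇒ L = L₀·Dx.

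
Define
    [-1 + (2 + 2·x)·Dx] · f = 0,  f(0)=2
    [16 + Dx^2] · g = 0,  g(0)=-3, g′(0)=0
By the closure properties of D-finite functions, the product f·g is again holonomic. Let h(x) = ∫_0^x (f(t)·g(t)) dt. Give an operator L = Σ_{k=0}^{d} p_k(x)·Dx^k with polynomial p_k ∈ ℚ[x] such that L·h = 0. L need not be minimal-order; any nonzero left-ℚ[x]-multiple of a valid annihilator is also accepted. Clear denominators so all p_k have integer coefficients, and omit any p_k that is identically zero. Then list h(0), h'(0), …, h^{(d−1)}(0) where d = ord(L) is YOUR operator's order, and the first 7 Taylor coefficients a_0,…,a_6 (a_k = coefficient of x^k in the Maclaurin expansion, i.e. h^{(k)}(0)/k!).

L = (67 + 128·x + 64·x^2)·Dx + (-4 - 4·x)·Dx^2 + (4 + 8·x + 4·x^2)·Dx^3  (order 3).
h: a_k = 0, -6, -3/2, 65/4, 189/32, -893/64, -3733/768, …
ICs: h(0) = 0, h′(0) = -6, h′′(0) = -3.

f: a_k = 2, 1, -1/4, 1/8, -5/64, 7/128, -21/512, …
g: a_k = -3, 0, 24, 0, -32, 0, 256/15, …
f·g: L₀ = L_f ⊗_s L_g, ord ≤ 1·2.
h=∫₀ˣh₀: take L = L₀·Dx.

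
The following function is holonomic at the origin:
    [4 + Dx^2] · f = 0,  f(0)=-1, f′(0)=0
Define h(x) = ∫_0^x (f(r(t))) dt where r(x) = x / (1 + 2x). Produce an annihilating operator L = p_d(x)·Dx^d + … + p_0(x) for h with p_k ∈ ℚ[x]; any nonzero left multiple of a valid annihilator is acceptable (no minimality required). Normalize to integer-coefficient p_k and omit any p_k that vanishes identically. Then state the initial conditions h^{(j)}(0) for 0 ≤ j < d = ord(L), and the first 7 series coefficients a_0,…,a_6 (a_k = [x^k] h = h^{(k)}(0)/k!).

f: a_k = -1, 0, 2, 0, -2/3, 0, 4/45, …
h₀=f(r): pull back L_f along r ⇒ L₀.
∫: right-multiply L₀ by Dx.
L = 4·Dx + (4 + 24·x + 48·x^2 + 32·x^3)·Dx^2 + (1 + 8·x + 24·x^2 + 32·x^3 + 16·x^4)·Dx^3  (order 3).
h: a_k = 0, -1, 0, 2/3, -2, 14/3, -88/9, …
ICs: h(0) = 0, h′(0) = -1, h′′(0) = 0.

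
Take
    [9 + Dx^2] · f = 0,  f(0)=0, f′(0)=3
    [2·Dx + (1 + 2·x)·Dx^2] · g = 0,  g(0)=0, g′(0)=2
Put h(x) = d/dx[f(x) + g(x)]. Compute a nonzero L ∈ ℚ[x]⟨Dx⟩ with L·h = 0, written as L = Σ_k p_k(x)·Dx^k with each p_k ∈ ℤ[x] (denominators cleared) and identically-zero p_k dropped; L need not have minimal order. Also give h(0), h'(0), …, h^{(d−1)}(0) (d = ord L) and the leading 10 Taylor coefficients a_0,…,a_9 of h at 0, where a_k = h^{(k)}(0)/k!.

L = (594 + 648·x + 648·x^2) + (153 + 630·x + 972·x^2 + 648·x^3)·Dx + (66 + 72·x + 72·x^2)·Dx^2 + (17 + 70·x + 108·x^2 + 72·x^3)·Dx^3  (order 3).
h: a_k = 5, -4, -11/2, -16, 337/8, -64, 9997/80, -256, 2295947/4480, -1024, …
ICs: h(0) = 5, h′(0) = -4, h′′(0) = -11.

f: a_k = 0, 3, 0, -9/2, 0, 81/40, 0, -243/560, 0, 243/4480, …
g: a_k = 0, 2, -2, 8/3, -4, 32/5, -32/3, 128/7, -32, 512/9, …
L₀ := lclm(L_f,L_g); ord L₀ ≤ 2+2.
Differentiate: ansatz ord ≤ ord L₀ ⇒ L.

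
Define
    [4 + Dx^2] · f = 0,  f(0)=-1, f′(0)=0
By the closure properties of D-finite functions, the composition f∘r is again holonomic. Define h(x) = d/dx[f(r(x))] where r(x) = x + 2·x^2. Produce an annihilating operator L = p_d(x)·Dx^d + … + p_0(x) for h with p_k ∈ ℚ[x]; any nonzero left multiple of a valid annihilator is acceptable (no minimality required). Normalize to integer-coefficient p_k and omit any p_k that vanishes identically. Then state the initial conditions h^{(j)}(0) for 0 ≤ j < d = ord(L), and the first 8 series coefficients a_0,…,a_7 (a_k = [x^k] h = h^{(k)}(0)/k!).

L = (52 + 64·x + 384·x^2 + 1024·x^3 + 1024·x^4) + (-12 - 48·x)·Dx + (1 + 8·x + 16·x^2)·Dx^2  (order 2).
h: a_k = 0, 4, 24, 88/3, -80/3, -1432/15, -2128/15, -13456/315, …
ICs: h(0) = 0, h′(0) = 4.

f: a_k = -1, 0, 2, 0, -2/3, 0, 4/45, 0, …
Substitute x→r, Dx→(1/r')Dx; clear ⇒ L₀.
h=h₀': d/dx-closure on L₀ ⇒ L.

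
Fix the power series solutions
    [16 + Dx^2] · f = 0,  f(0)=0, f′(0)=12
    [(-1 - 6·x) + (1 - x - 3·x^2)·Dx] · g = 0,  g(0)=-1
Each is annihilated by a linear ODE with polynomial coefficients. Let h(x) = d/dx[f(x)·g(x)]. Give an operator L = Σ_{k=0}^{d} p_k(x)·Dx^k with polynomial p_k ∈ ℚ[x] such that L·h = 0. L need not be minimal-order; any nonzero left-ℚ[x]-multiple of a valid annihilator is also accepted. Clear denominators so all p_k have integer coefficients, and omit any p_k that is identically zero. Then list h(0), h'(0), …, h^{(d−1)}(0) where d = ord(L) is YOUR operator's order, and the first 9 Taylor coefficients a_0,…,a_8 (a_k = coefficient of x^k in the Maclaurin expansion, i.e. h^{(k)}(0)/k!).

f: a_k = 0, 12, 0, -32, 0, 128/5, 0, -1024/105, 0, …
g: a_k = -1, -1, -4, -7, -19, -40, -97, -217, -508, …
L₀ := L_f ⊗_s L_g (sym. prod.), ord ≤ 2.
h=h₀': d/dx-closure on L₀ ⇒ L.
L = (-26 - 256·x - 640·x^2 + 768·x^3 + 1152·x^4) + (-7 - 26·x + 144·x^2 + 288·x^3)·Dx + (5 - 13·x - 31·x^2 + 48·x^3 + 72·x^4)·Dx^2  (order 2).
h: a_k = -12, -24, -48, -208, -628, -8448/5, -68108/15, -1254496/105, -3252272/105, …
ICs: h(0) = -12, h′(0) = -24.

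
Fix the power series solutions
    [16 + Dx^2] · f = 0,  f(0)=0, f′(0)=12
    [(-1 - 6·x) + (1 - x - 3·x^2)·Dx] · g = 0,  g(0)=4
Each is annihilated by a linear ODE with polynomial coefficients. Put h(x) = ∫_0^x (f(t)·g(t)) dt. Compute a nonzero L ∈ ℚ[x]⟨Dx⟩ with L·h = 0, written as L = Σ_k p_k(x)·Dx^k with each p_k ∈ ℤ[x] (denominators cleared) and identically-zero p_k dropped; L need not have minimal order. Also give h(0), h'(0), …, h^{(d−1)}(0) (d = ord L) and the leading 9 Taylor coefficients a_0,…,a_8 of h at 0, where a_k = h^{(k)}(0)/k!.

L = (-10 + 16·x + 48·x^2)·Dx + (2 + 12·x)·Dx^2 + (-1 + x + 3·x^2)·Dx^3  (order 3).
h: a_k = 0, 0, 24, 16, 16, 208/5, 1256/15, 5632/35, 34054/105, …
ICs: h(0) = 0, h′(0) = 0, h′′(0) = 48.

f: a_k = 0, 12, 0, -32, 0, 128/5, 0, -1024/105, 0, …
g: a_k = 4, 4, 16, 28, 76, 160, 388, 868, 2032, …
Sym-product of L_f,L_g gives L₀ (≤ ord 2).
h=∫h₀ ⇒ L = L₀·Dx.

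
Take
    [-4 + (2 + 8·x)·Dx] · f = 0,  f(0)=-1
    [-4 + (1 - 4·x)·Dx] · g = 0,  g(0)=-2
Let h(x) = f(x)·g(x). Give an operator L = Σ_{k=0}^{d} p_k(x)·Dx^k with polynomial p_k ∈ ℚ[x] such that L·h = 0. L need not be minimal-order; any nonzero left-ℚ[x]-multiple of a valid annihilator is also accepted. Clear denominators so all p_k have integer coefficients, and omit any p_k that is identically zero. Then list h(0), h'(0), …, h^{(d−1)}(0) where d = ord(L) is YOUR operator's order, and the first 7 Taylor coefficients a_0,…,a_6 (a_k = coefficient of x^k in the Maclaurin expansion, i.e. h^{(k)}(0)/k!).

f: a_k = -1, -2, 2, -4, 10, -28, 84, …
g: a_k = -2, -8, -32, -128, -512, -2048, -8192, …
h₀=f·g: eliminate ⇒ L₀, order ≤ 1·1.
L = (6 + 8·x) + (-1 + 16·x^2)·Dx  (order 1).
h: a_k = 2, 12, 44, 184, 716, 2920, 11512, …
ICs: h(0) = 2.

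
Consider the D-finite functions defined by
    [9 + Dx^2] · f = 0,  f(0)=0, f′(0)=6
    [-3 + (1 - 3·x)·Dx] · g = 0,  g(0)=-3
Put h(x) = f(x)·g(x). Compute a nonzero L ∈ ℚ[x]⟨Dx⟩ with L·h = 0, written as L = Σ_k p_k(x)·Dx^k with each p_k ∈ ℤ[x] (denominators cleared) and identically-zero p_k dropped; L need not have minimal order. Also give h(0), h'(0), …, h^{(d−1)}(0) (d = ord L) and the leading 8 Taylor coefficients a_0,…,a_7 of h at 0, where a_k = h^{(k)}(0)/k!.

L = (-9 + 27·x) + 6·Dx + (-1 + 3·x)·Dx^2  (order 2).
h: a_k = 0, -18, -54, -135, -405, -24543/20, -73629/20, -3091689/280, …
ICs: h(0) = 0, h′(0) = -18.

f: a_k = 0, 6, 0, -9, 0, 81/20, 0, -243/280, …
g: a_k = -3, -9, -27, -81, -243, -729, -2187, -6561, …
L₀ := L_f ⊗_s L_g (sym. prod.), ord ≤ 2.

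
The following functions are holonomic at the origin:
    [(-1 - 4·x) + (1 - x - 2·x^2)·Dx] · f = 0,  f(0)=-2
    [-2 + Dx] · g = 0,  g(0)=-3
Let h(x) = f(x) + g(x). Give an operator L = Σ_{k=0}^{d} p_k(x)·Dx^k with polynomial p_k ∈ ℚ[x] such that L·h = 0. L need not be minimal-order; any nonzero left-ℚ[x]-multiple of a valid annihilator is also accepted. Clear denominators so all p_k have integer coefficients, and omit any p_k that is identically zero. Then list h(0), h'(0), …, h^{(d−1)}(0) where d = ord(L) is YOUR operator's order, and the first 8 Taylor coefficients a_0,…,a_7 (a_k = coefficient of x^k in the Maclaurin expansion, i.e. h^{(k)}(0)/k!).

f: a_k = -2, -2, -6, -10, -22, -42, -86, -170, …
g: a_k = -3, -6, -6, -4, -2, -4/5, -4/15, -8/105, …
h₀=f+g: left-lcm gives L₀, ord ≤ 2.
L = (-8 - 12·x - 72·x^2 - 32·x^3) + (2 + 20·x + 36·x^2 - 16·x^3 - 16·x^4)·Dx + (1 - 7·x + 16·x^3 + 8·x^4)·Dx^2  (order 2).
h: a_k = -5, -8, -12, -14, -24, -214/5, -1294/15, -17858/105, …
ICs: h(0) = -5, h′(0) = -8.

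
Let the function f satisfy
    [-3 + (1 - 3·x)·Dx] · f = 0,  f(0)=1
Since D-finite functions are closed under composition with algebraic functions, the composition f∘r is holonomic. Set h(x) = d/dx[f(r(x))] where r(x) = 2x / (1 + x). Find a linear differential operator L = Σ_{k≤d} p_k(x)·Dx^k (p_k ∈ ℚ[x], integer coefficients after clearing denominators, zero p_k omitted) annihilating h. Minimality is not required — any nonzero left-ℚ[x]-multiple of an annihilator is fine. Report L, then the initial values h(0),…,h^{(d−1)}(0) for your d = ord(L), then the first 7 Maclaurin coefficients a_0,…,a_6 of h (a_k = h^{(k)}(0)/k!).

L = 10 + (-1 + 5·x)·Dx  (order 1).
h: a_k = 6, 60, 450, 3000, 18750, 112500, 656250, …
ICs: h(0) = 6.

f: a_k = 1, 3, 9, 27, 81, 243, 729, …
h₀=f(r): pull back L_f along r ⇒ L₀.
h₀' ⇒ L via d/dx closure of L₀.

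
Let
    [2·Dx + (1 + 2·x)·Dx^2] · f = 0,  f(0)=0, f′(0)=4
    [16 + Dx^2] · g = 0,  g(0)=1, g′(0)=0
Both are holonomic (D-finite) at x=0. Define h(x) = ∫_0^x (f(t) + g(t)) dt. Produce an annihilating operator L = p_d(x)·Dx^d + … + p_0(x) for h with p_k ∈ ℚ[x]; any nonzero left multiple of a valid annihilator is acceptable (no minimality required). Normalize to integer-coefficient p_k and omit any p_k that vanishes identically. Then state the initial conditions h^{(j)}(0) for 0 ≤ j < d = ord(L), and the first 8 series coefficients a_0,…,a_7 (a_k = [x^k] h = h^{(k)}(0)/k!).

f: a_k = 0, 4, -4, 16/3, -8, 64/5, -64/3, 256/7, …
g: a_k = 1, 0, -8, 0, 32/3, 0, -256/45, 0, …
Weyl lclm of L_f,L_g ⇒ L₀ (ord ≤ 4).
Integrate: L := L₀·Dx.
L = (160 + 256·x + 256·x^2)·Dx^2 + (48 + 224·x + 384·x^2 + 256·x^3)·Dx^3 + (10 + 16·x + 16·x^2)·Dx^4 + (3 + 14·x + 24·x^2 + 16·x^3)·Dx^5  (order 5).
h: a_k = 0, 1, 2, -4, 4/3, 8/15, 32/15, -1216/315, …
ICs: h(0) = 0, h′(0) = 1, h′′(0) = 4, h′′′(0) = -24, h′′′′(0) = 32.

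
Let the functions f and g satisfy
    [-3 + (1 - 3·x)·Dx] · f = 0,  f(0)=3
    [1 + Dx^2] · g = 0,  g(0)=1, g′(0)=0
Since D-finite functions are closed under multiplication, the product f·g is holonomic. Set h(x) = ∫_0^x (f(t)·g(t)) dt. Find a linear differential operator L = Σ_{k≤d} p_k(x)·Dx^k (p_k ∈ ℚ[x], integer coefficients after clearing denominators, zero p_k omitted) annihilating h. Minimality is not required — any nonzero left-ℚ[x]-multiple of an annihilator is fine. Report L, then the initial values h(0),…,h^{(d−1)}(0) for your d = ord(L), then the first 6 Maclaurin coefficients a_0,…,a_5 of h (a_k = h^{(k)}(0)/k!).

f: a_k = 3, 9, 27, 81, 243, 729, …
g: a_k = 1, 0, -1/2, 0, 1/24, 0, …
f·g: L₀ = L_f ⊗_s L_g, ord ≤ 1·2.
∫: right-multiply L₀ by Dx.
L = (-1 + 3·x)·Dx + 6·Dx^2 + (-1 + 3·x)·Dx^3  (order 3).
h: a_k = 0, 3, 9/2, 17/2, 153/8, 1837/40, …
ICs: h(0) = 0, h′(0) = 3, h′′(0) = 9.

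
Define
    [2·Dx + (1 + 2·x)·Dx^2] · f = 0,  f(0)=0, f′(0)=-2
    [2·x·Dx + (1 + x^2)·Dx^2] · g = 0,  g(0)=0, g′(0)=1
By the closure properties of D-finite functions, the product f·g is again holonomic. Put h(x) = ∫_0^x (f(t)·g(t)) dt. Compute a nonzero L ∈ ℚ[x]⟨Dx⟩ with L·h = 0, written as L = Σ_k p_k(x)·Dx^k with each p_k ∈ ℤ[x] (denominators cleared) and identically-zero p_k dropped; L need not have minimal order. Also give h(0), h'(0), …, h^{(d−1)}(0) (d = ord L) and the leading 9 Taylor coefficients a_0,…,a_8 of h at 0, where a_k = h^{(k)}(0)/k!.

L = (24 + 80·x + 88·x^2 + 240·x^3 + 240·x^4 + 208·x^5 + 16·x^7)·Dx^2 + (12 + 80·x + 332·x^2 + 608·x^3 + 880·x^4 + 744·x^5 + 560·x^6 + 24·x^7 + 56·x^8)·Dx^3 + (12 + 52·x + 168·x^2 + 372·x^3 + 516·x^4 + 564·x^5 + 384·x^6 + 276·x^7 + 24·x^8 + 32·x^9)·Dx^4 + (2 + 12·x + 34·x^2 + 64·x^3 + 87·x^4 + 96·x^5 + 84·x^6 + 48·x^7 + 33·x^8 + 4·x^9 + 4·x^10)·Dx^5  (order 5).
h: a_k = 0, 0, 0, -2/3, 1/2, -2/5, 5/9, -38/45, 73/60, …
ICs: h(0) = 0, h′(0) = 0, h′′(0) = 0, h′′′(0) = -4, h′′′′(0) = 12.

f: a_k = 0, -2, 2, -8/3, 4, -32/5, 32/3, -128/7, 32, …
g: a_k = 0, 1, 0, -1/3, 0, 1/5, 0, -1/7, 0, …
Product ⇒ symmetric product L₀, ord ≤ 4.
h=∫h₀ ⇒ L = L₀·Dx.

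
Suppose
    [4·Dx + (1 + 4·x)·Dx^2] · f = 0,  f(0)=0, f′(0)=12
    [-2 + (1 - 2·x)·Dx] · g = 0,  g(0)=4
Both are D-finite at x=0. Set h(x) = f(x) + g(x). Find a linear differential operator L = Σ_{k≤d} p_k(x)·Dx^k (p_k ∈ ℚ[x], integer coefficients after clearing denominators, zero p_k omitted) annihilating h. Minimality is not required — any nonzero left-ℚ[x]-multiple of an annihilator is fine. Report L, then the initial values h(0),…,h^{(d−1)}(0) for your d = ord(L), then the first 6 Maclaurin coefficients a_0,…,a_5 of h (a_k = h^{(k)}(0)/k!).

L = (-28 - 16·x)·Dx + (1 - 40·x - 32·x^2)·Dx^2 + (1 + 3·x - 6·x^2 - 8·x^3)·Dx^3  (order 3).
h: a_k = 4, 20, -8, 96, -128, 3712/5, …
ICs: h(0) = 4, h′(0) = 20, h′′(0) = -16.

f: a_k = 0, 12, -24, 64, -192, 3072/5, …
g: a_k = 4, 8, 16, 32, 64, 128, …
h₀=f+g: left-lcm gives L₀, ord ≤ 3.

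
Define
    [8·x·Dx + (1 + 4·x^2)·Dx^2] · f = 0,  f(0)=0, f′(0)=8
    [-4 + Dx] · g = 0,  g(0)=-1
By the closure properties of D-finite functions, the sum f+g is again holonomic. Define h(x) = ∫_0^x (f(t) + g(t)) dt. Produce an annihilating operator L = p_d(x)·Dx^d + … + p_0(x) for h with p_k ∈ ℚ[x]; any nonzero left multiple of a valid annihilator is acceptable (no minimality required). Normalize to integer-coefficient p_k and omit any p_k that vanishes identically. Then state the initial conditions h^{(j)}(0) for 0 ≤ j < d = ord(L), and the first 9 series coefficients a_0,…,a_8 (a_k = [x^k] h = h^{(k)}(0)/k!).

L = (8 - 32·x - 96·x^2 - 128·x^3)·Dx^2 + (-6 - 8·x^2 - 64·x^4)·Dx^3 + (1 + 2·x + 8·x^2 + 8·x^3 + 16·x^4)·Dx^4  (order 4).
h: a_k = 0, -1, 2, -8/3, -16/3, -32/15, 128/45, -256/315, -3008/315, …
ICs: h(0) = 0, h′(0) = -1, h′′(0) = 4, h′′′(0) = -16.

f: a_k = 0, 8, 0, -32/3, 0, 128/5, 0, -512/7, 0, …
g: a_k = -1, -4, -8, -32/3, -32/3, -128/15, -256/45, -1024/315, -512/315, …
L₀ := lclm(L_f,L_g); ord L₀ ≤ 2+1.
Integrate: L := L₀·Dx.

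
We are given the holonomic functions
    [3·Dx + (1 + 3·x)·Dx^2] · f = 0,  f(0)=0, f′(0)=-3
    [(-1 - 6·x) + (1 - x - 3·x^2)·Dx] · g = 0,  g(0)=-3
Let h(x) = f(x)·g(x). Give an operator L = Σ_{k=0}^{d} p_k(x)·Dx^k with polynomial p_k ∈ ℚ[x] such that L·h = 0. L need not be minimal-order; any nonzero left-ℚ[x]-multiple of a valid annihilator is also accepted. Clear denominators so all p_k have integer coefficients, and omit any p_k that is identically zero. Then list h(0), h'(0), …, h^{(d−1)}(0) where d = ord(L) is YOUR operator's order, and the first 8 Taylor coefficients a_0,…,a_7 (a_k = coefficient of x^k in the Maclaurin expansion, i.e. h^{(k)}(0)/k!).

L = (9 + 36·x) + (-1 + 21·x + 45·x^2)·Dx + (-1 - 2·x + 6·x^2 + 9·x^3)·Dx^2  (order 2).
h: a_k = 0, 9, -9/2, 99/2, -99/4, 5391/20, -846/5, 220743/140, …
ICs: h(0) = 0, h′(0) = 9.

f: a_k = 0, -3, 9/2, -9, 81/4, -243/5, 243/2, -2187/7, …
g: a_k = -3, -3, -12, -21, -57, -120, -291, -651, …
f·g: L₀ = L_f ⊗_s L_g, ord ≤ 2·1.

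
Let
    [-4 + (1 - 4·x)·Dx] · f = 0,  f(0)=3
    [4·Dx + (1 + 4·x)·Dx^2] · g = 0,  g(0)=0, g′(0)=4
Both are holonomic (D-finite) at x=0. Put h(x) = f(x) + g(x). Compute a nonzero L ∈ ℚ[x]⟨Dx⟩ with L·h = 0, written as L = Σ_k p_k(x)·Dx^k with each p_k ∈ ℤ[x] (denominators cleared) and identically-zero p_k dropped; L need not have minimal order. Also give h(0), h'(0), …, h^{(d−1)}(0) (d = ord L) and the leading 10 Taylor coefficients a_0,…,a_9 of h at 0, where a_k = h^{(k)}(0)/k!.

f: a_k = 3, 12, 48, 192, 768, 3072, 12288, 49152, 196608, 786432, …
g: a_k = 0, 4, -8, 64/3, -64, 1024/5, -2048/3, 16384/7, -8192, 262144/9, …
Weyl lclm of L_f,L_g ⇒ L₀ (ord ≤ 3).
L = (160 + 128·x)·Dx + (16 + 256·x + 256·x^2)·Dx^2 + (-3 - 4·x + 48·x^2 + 64·x^3)·Dx^3  (order 3).
h: a_k = 3, 16, 40, 640/3, 704, 16384/5, 34816/3, 360448/7, 188416, 7340032/9, …
ICs: h(0) = 3, h′(0) = 16, h′′(0) = 80.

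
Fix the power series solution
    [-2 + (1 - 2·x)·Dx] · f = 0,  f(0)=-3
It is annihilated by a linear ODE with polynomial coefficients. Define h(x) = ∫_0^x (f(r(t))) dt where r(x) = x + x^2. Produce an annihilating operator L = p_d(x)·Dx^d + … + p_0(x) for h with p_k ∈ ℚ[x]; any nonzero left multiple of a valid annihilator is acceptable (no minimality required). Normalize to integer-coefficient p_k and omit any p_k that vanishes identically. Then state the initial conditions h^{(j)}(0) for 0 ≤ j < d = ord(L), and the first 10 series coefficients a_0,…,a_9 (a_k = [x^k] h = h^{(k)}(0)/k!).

f: a_k = -3, -6, -12, -24, -48, -96, -192, -384, -768, -1536, …
h₀=f(r): pull back L_f along r ⇒ L₀.
∫: right-multiply L₀ by Dx.
L = (2 + 4·x)·Dx + (-1 + 2·x + 2·x^2)·Dx^2  (order 2).
h: a_k = 0, -3, -3, -6, -12, -132/5, -60, -984/7, -336, -816, …
ICs: h(0) = 0, h′(0) = -3.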